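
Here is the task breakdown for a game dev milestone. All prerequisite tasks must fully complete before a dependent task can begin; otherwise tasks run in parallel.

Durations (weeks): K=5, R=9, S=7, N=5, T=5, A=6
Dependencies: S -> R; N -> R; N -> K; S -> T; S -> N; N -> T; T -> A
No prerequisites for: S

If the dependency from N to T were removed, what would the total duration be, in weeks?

With the dependency in place, S→N→T→A = 7+5+5+6 = 23 sets the finish at 23 weeks.
Without N→T, T's earliest start moves from 12 to 7.
After: S→N→R = 7+5+9 = 21 → 21 weeks.

21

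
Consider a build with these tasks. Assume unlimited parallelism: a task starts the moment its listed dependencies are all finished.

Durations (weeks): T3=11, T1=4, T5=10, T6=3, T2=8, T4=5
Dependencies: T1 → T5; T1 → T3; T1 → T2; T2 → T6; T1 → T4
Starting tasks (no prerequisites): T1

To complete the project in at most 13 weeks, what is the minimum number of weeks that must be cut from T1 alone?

Current finish: 15 weeks; target: 13.
T1 is on every critical path, so each week cut from T1 cuts the finish by one (this holds down to a finish of 12).
Need 15 − 13 = 2 weeks off T1 → T1 becomes 2 weeks, finish becomes 13.

2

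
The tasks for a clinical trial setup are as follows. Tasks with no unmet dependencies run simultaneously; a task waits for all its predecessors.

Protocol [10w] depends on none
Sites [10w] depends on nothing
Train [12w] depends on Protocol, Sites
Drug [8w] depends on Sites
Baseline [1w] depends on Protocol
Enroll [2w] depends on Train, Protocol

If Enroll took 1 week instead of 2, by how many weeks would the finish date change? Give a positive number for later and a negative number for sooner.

-1

Actual critical path: Protocol→Train→Enroll = 10+12+2 = 24 ⇒ 24 weeks.
Enroll is on the critical path; changing it to 1 makes that path 23 weeks.
No other chain overtakes it, so the finish is 23 weeks.
Change in finish: 23 − 24 = -1 weeks.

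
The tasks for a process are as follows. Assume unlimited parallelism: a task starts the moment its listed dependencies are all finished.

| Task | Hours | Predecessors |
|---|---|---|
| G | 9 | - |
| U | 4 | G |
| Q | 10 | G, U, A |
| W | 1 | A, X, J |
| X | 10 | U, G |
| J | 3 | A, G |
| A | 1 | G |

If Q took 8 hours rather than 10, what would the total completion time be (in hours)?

24

The binding path is G→U→X→W = 9+4+10+1 = 24; finish at 24 hours.
The longest path through Q is only 23 hours, so Q has float 1.
That remains the longest chain; total 24 hours.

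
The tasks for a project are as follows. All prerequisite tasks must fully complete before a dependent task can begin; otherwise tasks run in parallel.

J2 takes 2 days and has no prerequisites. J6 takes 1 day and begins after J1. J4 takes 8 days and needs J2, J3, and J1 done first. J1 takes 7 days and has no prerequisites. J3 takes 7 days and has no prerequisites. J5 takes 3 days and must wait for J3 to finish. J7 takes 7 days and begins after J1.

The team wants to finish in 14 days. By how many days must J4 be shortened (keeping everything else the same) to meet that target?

Current finish: 15 days; target: 14.
J4 is on every critical path, so each day cut from J4 cuts the finish by one (this holds down to a finish of 14).
Need 15 − 14 = 1 day off J4 → J4 becomes 7 days, finish becomes 14.

1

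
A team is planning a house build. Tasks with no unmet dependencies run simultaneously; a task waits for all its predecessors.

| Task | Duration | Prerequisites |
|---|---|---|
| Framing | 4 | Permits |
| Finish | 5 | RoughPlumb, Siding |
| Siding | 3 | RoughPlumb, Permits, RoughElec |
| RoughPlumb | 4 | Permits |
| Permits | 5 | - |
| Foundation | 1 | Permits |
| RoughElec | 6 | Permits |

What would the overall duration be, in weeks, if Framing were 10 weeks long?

19

The binding path is Permits→RoughElec→Siding→Finish = 5+6+3+5 = 19; finish at 19 weeks.
The longest path through Framing is only 9 weeks, so Framing has float 10.
The critical path is still Permits→RoughElec→Siding→Finish; finish is now 19 weeks.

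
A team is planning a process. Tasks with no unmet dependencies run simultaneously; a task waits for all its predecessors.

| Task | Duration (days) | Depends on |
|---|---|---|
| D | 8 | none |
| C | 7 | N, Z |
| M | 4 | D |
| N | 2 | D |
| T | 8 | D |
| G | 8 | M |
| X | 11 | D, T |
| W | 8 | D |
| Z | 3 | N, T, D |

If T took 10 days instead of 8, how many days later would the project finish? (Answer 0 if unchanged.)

2

Baseline: D→T→X = 8+8+11 = 27 → 27 days.
Since T is critical, the +2 change carries straight to that chain (now 29 days).
The critical path is still D→T→X; finish is now 29 days.
Change in finish: 29 − 27 = +2 days.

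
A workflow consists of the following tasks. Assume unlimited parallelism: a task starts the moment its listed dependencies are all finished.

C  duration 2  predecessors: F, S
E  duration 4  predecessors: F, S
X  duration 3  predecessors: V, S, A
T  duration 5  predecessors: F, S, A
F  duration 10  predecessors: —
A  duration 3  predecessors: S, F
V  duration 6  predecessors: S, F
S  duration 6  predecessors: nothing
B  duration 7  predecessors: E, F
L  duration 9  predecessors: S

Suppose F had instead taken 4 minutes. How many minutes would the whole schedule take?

Baseline: F→E→B = 10+4+7 = 21 → 21 minutes.
F is on the critical path; changing it to 4 makes that path 15 minutes.
New critical path: S→E→B = 6+4+7 = 17 ⇒ 17 minutes.

17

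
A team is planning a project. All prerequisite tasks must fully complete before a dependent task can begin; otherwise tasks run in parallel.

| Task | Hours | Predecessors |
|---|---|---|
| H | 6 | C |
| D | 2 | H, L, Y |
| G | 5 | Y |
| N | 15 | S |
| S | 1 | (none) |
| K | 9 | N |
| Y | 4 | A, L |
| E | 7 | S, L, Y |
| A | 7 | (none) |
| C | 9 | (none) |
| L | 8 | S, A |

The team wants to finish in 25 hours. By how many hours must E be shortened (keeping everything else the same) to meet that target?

1

Current finish: 26 hours; target: 25.
E is on every critical path, so each hour cut from E cuts the finish by one (this holds down to a finish of 25).
Need 26 − 25 = 1 hour off E → E becomes 6 hours, finish becomes 25.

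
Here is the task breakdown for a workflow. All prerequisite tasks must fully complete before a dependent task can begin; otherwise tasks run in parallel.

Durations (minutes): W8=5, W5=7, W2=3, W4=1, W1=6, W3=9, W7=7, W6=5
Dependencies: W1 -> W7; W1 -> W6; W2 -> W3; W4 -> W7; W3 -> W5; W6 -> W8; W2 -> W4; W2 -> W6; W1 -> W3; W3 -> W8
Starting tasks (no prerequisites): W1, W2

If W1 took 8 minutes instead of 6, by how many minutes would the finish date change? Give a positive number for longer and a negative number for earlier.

2

Baseline: W1→W3→W5 = 6+9+7 = 22 → 22 minutes.
W1 lies on that path, so at 8 minutes the path becomes 24 minutes.
No other chain overtakes it, so the finish is 24 minutes.
Change in finish: 24 − 22 = +2 minutes.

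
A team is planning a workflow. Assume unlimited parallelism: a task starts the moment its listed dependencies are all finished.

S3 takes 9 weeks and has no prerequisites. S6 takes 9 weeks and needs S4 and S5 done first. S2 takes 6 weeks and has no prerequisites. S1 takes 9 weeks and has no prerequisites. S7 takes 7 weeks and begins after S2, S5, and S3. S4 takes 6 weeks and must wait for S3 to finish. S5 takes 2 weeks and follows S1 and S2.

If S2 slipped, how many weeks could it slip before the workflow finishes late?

7

S3→S4→S6 = 9+6+9 = 24 sets the makespan at 24 weeks.
Longest path through S2: 17 weeks (earliest finish 6, latest finish 13).
So S2 can slip 13 − 6 = 7 weeks.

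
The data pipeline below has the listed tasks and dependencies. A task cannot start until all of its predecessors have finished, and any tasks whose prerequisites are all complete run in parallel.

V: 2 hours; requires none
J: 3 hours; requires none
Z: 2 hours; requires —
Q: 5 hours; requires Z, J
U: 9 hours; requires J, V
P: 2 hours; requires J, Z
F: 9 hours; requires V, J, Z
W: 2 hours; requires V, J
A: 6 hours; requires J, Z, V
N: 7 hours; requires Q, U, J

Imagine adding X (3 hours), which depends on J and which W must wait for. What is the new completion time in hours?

19

Originally the job takes 19 hours.
With X inserted, W now waits for max(V, J, X).
New critical path: J→U→N = 3+9+7 = 19 ⇒ 19 hours.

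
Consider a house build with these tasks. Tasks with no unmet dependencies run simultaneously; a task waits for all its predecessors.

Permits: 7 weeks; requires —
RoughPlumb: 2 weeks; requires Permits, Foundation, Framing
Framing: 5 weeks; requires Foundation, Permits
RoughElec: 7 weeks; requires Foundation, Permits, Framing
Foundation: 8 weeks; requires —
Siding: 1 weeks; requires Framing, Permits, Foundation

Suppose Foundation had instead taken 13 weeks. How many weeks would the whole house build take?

The binding path is Foundation→Framing→RoughElec = 8+5+7 = 20; finish at 20 weeks.
Since Foundation is critical, the +5 change carries straight to that chain (now 25 weeks).
That remains the longest chain; total 25 weeks.

25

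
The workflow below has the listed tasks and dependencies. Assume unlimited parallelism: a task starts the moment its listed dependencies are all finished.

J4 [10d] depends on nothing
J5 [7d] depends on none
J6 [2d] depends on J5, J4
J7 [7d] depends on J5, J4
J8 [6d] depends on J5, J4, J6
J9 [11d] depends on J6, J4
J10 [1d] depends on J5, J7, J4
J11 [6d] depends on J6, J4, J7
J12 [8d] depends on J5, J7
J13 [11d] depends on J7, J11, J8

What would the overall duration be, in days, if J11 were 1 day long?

Baseline: J4→J7→J11→J13 = 10+7+6+11 = 34 → 34 days.
Since J11 is critical, the -5 change carries straight to that chain (now 29 days).
Now J4→J6→J8→J13 = 10+2+6+11 = 29 is longest, so the finish becomes 29 days.

29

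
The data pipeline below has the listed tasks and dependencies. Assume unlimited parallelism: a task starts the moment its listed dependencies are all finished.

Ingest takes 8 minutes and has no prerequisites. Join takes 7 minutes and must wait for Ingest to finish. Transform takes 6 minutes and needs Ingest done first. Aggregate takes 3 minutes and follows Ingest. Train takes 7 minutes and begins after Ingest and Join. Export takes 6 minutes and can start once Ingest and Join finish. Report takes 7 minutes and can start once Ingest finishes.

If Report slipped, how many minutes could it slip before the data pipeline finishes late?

Ingest→Join→Train = 8+7+7 = 22 sets the makespan at 22 minutes.
The longest chain containing Report totals 15 minutes.
Slack of Report = 15 − 8 = 7 minutes.

7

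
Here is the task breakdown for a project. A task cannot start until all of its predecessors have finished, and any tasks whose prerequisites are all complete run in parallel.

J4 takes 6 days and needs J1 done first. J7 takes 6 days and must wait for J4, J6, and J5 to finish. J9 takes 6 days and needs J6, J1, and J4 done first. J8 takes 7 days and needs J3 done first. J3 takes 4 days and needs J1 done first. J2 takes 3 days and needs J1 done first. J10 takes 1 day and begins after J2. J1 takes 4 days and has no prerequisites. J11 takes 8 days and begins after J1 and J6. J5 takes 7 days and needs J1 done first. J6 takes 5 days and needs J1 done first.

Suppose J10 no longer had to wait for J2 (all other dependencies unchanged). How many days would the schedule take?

17

Original critical path: J1→J5→J7 = 4+7+6 = 17 ⇒ 17 days.
Without J2→J10, J10's earliest start moves from 7 to 0.
New critical path: J1→J5→J7 = 4+7+6 = 17 ⇒ 17 days.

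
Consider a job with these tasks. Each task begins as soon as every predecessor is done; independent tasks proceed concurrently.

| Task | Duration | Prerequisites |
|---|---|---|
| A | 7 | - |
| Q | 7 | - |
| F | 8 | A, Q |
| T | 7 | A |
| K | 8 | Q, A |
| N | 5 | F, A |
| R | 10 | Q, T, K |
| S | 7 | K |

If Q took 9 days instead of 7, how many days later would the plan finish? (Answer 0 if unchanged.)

As given, the longest chain is Q→K→R = 7+8+10 = 25, so the finish is 25 days.
Q is on the critical path; changing it to 9 makes that path 27 days.
The critical path is still Q→K→R; finish is now 27 days.
Change in finish: 27 − 25 = +2 days.

2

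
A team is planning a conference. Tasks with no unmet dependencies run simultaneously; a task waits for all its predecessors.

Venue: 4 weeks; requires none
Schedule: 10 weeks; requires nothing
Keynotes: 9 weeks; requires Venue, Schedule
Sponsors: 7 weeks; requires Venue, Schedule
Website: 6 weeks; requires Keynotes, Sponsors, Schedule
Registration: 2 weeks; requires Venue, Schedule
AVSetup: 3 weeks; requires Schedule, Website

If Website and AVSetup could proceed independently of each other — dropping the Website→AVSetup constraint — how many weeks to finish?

25

Before: longest chain Schedule→Keynotes→Website→AVSetup = 10+9+6+3 = 28, finish 28.
Without Website→AVSetup, AVSetup's earliest start moves from 25 to 10.
After: Schedule→Keynotes→Website = 10+9+6 = 25 → 25 weeks.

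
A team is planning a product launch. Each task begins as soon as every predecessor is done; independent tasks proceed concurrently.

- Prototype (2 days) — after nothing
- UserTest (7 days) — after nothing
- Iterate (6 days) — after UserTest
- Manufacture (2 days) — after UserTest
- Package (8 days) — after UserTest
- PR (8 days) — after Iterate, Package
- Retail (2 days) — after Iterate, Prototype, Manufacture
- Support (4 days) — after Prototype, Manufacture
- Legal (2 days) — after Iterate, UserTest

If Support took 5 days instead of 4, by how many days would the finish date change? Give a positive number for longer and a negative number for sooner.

As given, the longest chain is UserTest→Package→PR = 7+8+8 = 23, so the finish is 23 days.
Support is off the critical path — its longest chain is 13 days, giving 10 of slack.
That remains the longest chain; total 23 days.
Change in finish: 23 − 23 = +0 days.

0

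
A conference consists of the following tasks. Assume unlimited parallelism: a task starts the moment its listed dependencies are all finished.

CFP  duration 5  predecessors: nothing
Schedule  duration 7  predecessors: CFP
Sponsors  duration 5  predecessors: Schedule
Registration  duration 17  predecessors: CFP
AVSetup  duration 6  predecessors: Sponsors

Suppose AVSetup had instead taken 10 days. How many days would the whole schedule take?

Actual critical path: CFP→Schedule→Sponsors→AVSetup = 5+7+5+6 = 23 ⇒ 23 days.
AVSetup lies on that path, so at 10 days the path becomes 27 days.
The critical path is still CFP→Schedule→Sponsors→AVSetup; finish is now 27 days.

27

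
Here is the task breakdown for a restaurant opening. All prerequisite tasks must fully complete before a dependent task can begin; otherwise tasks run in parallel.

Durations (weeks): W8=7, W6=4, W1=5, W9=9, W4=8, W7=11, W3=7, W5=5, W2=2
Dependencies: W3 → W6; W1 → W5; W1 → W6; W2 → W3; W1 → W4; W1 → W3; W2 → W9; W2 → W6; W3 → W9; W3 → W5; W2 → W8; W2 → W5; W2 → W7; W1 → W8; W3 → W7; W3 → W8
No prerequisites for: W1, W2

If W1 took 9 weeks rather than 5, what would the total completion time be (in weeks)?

27

Critical path before the change: W1→W3→W7 = 5+7+11 = 23 giving 23 weeks.
Since W1 is critical, the +4 change carries straight to that chain (now 27 weeks).
No other chain overtakes it, so the finish is 27 weeks.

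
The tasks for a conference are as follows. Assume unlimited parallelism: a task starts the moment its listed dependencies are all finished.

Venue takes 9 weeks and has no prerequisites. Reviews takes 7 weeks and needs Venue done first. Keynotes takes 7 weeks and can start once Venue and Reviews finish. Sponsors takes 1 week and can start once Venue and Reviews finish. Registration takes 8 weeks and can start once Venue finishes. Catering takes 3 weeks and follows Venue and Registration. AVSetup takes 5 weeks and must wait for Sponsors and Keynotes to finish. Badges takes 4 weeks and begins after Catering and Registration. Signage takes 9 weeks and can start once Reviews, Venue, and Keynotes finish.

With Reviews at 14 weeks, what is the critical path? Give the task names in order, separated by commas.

Actual critical path: Venue→Reviews→Keynotes→Signage = 9+7+7+9 = 32 ⇒ 32 weeks.
Reviews is on the critical path; changing it to 14 makes that path 39 weeks.
That remains the longest chain; total 39 weeks.

Venue, Reviews, Keynotes, Signage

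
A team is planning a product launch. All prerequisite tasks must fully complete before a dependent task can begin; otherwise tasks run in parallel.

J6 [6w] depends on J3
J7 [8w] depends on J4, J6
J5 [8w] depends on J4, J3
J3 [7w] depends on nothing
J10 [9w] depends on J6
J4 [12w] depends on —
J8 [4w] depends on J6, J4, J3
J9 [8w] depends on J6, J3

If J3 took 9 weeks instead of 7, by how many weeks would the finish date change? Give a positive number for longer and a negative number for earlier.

Actual critical path: J3→J6→J10 = 7+6+9 = 22 ⇒ 22 weeks.
Since J3 is critical, the +2 change carries straight to that chain (now 24 weeks).
That remains the longest chain; total 24 weeks.
Change in finish: 24 − 22 = +2 weeks.

2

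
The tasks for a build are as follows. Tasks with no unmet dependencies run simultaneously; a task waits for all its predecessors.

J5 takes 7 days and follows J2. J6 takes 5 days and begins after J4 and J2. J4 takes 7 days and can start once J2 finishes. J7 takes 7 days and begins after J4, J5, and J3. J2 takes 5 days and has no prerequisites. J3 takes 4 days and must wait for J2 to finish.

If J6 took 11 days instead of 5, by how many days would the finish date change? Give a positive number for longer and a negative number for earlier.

4

Critical path before the change: J2→J4→J7 = 5+7+7 = 19 giving 19 days.
J6 has 2 days of float (longest path through it is 17).
Now J2→J4→J6 = 5+7+11 = 23 is longest, so the finish becomes 23 days.
Change in finish: 23 − 19 = +4 days.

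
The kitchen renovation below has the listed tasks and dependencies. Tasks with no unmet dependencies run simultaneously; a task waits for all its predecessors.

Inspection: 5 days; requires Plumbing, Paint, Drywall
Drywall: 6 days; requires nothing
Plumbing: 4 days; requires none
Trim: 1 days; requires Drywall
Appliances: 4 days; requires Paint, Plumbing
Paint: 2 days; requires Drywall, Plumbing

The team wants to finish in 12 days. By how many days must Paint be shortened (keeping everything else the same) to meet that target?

Current finish: 13 days; target: 12.
Paint is on every critical path, so each day cut from Paint cuts the finish by one (this holds down to a finish of 12).
Need 13 − 12 = 1 day off Paint → Paint becomes 1 day, finish becomes 12.

1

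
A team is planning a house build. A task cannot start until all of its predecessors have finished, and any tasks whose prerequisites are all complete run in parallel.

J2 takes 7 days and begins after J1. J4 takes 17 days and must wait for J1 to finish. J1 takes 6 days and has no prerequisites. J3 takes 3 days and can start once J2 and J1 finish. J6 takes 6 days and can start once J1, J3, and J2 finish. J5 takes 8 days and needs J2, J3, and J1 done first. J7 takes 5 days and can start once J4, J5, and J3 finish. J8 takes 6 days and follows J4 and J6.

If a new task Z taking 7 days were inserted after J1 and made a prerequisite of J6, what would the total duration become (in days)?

Originally the house build takes 29 days.
With Z inserted, J6 now waits for max(J1, J3, J2, Z).
New critical path: J1→J2→J3→J5→J7 = 6+7+3+8+5 = 29 ⇒ 29 days.

29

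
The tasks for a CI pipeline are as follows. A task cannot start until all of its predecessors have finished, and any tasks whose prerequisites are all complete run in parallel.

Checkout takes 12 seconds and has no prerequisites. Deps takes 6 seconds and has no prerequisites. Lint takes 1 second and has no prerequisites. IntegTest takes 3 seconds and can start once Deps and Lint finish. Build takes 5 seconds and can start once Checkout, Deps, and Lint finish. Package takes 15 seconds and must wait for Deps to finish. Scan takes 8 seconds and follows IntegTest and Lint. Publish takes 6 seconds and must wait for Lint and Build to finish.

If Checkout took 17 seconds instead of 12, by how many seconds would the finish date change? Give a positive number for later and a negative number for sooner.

5

Actual critical path: Checkout→Build→Publish = 12+5+6 = 23 ⇒ 23 seconds.
Checkout is on the critical path; changing it to 17 makes that path 28 seconds.
The critical path is still Checkout→Build→Publish; finish is now 28 seconds.
Change in finish: 28 − 23 = +5 seconds.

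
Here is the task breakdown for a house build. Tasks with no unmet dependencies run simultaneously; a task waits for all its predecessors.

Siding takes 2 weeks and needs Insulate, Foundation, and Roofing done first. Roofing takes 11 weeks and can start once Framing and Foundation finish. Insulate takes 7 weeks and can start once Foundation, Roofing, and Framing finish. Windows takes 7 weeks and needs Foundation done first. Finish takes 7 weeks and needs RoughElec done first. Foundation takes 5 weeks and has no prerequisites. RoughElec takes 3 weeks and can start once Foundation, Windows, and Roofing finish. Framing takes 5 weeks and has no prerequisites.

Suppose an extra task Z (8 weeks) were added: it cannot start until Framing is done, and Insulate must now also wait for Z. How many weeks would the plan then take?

26

Originally the plan takes 26 weeks.
With Z inserted, Insulate now waits for max(Foundation, Roofing, Framing, Z).
New critical path: Foundation→Roofing→RoughElec→Finish = 5+11+3+7 = 26 ⇒ 26 weeks.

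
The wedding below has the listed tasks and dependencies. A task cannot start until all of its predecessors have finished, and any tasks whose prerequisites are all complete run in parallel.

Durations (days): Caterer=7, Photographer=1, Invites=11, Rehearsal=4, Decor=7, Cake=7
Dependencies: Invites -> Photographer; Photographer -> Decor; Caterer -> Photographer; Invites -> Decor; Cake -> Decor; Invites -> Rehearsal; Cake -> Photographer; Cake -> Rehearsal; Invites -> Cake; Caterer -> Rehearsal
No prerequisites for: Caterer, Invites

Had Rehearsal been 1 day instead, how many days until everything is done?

26

Baseline: Invites→Cake→Photographer→Decor = 11+7+1+7 = 26 → 26 days.
Rehearsal is off the critical path — its longest chain is 22 days, giving 4 of slack.
That remains the longest chain; total 26 days.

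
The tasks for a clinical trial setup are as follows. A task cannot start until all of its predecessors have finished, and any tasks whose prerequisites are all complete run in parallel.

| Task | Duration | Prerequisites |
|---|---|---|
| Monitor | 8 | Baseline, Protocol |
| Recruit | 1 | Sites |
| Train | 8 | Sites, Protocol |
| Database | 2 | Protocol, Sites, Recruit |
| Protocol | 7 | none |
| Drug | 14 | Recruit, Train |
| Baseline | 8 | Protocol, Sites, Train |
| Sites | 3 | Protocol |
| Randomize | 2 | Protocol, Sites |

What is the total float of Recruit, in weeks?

Protocol→Sites→Train→Baseline→Monitor = 7+3+8+8+8 = 34 sets the makespan at 34 weeks.
Recruit finishes as early as 11 and must finish by 20.
So Recruit can slip 20 − 11 = 9 weeks.

9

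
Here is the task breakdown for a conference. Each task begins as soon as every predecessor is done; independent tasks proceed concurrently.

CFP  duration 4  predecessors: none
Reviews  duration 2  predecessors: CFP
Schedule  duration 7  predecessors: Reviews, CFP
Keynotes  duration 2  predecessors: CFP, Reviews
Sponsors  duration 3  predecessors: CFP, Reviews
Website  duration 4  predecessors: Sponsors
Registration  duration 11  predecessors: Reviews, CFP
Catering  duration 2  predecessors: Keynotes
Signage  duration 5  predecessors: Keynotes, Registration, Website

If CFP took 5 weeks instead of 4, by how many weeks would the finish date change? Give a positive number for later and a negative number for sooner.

1

As given, the longest chain is CFP→Reviews→Registration→Signage = 4+2+11+5 = 22, so the finish is 22 weeks.
Since CFP is critical, the +1 change carries straight to that chain (now 23 weeks).
That remains the longest chain; total 23 weeks.
Change in finish: 23 − 22 = +1 weeks.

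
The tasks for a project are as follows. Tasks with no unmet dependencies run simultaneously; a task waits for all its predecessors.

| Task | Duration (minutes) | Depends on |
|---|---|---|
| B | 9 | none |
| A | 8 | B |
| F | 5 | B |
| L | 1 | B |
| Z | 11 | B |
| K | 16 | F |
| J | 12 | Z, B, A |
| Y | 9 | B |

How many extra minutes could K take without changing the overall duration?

2

Critical path: B→Z→J = 9+11+12 = 32, so the finish is 32 minutes.
K finishes as early as 30 and must finish by 32.
Slack of K = 16 − 14 = 2 minutes.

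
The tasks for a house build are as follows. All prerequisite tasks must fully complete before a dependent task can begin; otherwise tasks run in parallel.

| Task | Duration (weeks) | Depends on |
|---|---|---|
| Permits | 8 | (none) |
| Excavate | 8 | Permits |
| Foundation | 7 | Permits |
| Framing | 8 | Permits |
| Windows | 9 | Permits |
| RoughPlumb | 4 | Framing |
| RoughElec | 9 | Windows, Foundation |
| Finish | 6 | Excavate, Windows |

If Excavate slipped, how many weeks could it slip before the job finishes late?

4

The longest chain is Permits→Windows→RoughElec = 8+9+9 = 26; overall finish 26 weeks.
Excavate finishes as early as 16 and must finish by 20.
Float = 26 − 22 = 4.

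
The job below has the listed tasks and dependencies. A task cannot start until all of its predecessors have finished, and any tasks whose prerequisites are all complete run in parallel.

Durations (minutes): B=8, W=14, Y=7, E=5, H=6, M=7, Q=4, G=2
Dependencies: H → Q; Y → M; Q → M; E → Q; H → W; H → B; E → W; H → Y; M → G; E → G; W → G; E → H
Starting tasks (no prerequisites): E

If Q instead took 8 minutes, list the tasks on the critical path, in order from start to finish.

E, H, Q, M, G

Baseline: E→H→W→G = 5+6+14+2 = 27 → 27 minutes.
Q is off the critical path — its longest chain is 24 minutes, giving 3 of slack.
The binding chain switches to E→H→Q→M→G = 5+6+8+7+2 = 28; finish 28 minutes.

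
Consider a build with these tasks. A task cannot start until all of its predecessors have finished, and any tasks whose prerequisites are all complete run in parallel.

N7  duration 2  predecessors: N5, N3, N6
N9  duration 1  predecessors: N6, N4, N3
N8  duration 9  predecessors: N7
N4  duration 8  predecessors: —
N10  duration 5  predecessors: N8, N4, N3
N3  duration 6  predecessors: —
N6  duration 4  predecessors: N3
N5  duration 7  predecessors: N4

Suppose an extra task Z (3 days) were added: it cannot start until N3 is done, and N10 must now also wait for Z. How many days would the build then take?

Originally the build takes 31 days.
With Z inserted, N10 now waits for max(N8, N4, N3, Z).
New critical path: N4→N5→N7→N8→N10 = 8+7+2+9+5 = 31 ⇒ 31 days.

31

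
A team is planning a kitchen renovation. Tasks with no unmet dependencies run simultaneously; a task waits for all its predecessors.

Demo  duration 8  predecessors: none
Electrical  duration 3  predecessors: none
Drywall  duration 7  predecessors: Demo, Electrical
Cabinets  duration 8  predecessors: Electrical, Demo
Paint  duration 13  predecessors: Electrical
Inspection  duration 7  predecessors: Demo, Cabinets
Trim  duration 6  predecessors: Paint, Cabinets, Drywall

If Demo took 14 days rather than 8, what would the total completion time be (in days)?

29

Baseline: Demo→Cabinets→Inspection = 8+8+7 = 23 → 23 days.
Since Demo is critical, the +6 change carries straight to that chain (now 29 days).
No other chain overtakes it, so the finish is 29 days.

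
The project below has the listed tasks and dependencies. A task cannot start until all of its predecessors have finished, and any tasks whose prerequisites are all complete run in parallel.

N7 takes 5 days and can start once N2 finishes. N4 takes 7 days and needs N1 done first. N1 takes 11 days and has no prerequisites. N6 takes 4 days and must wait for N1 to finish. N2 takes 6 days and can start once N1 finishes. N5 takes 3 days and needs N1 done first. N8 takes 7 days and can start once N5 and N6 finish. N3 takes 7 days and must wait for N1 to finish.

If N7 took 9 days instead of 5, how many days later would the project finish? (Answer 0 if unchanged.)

Actual critical path: N1→N2→N7 = 11+6+5 = 22 ⇒ 22 days.
N7 is on the critical path; changing it to 9 makes that path 26 days.
The critical path is still N1→N2→N7; finish is now 26 days.
Change in finish: 26 − 22 = +4 days.

4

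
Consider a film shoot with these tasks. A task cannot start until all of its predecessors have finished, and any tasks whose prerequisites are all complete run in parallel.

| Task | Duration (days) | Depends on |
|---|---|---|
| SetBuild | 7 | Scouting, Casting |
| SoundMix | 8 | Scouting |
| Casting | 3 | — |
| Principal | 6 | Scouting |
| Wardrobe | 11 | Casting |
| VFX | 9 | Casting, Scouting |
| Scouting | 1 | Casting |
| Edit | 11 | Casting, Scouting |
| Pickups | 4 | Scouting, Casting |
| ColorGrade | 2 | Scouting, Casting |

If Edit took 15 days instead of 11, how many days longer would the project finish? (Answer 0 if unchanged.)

Baseline: Casting→Scouting→Edit = 3+1+11 = 15 → 15 days.
Edit lies on that path, so at 15 days the path becomes 19 days.
The critical path is still Casting→Scouting→Edit; finish is now 19 days.
Change in finish: 19 − 15 = +4 days.

4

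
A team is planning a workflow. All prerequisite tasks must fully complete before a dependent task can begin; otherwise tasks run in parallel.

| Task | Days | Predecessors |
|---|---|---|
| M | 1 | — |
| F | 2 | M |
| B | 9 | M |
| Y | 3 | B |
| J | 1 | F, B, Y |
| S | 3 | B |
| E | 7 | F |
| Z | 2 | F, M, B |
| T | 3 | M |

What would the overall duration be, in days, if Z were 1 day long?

14

Critical path before the change: M→B→Y→J = 1+9+3+1 = 14 giving 14 days.
Z is off the critical path — its longest chain is 12 days, giving 2 of slack.
That remains the longest chain; total 14 days.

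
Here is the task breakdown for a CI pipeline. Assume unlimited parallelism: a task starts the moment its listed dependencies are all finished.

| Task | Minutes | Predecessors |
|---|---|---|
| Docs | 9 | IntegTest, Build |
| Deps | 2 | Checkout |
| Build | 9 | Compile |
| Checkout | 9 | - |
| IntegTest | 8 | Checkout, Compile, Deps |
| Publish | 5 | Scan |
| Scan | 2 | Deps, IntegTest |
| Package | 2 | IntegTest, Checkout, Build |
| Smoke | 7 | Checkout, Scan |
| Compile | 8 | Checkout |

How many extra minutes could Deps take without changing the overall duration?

Critical path: Checkout→Compile→Build→Docs = 9+8+9+9 = 35, so the finish is 35 minutes.
The longest chain containing Deps totals 28 minutes.
Float = 35 − 28 = 7.

7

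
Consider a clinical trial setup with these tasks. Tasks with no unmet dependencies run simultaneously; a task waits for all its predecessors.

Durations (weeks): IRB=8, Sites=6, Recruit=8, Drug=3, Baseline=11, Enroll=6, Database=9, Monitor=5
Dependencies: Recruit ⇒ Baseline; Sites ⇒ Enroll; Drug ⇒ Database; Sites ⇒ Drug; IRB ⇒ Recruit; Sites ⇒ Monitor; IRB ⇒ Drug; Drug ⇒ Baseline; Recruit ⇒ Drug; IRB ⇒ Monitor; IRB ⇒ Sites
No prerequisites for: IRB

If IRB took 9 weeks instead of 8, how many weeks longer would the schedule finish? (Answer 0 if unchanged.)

As given, the longest chain is IRB→Recruit→Drug→Baseline = 8+8+3+11 = 30, so the finish is 30 weeks.
Since IRB is critical, the +1 change carries straight to that chain (now 31 weeks).
The critical path is still IRB→Recruit→Drug→Baseline; finish is now 31 weeks.
Change in finish: 31 − 30 = +1 weeks.

1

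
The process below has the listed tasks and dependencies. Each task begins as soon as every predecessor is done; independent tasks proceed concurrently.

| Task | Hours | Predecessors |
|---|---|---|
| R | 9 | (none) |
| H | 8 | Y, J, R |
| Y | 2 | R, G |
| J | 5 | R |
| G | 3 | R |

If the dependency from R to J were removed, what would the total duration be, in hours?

22

With the dependency in place, R→J→H = 9+5+8 = 22 sets the finish at 22 hours.
Without R→J, J's earliest start moves from 9 to 0.
New critical path: R→G→Y→H = 9+3+2+8 = 22 ⇒ 22 hours.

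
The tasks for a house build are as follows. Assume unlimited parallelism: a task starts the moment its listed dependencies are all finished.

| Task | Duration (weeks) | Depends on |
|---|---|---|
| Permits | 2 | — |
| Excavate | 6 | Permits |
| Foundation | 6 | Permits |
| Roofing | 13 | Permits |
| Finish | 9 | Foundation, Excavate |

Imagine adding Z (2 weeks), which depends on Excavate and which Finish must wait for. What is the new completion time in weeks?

19

Originally the plan takes 17 weeks.
With Z inserted, Finish now waits for max(Foundation, Excavate, Z).
New critical path: Permits→Excavate→Z→Finish = 2+6+2+9 = 19 ⇒ 19 weeks.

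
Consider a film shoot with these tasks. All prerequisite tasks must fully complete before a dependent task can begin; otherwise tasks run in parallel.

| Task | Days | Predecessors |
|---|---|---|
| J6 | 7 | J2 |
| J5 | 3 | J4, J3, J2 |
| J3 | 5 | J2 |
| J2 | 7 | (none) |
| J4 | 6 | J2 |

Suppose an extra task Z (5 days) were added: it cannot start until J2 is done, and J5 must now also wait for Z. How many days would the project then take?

16

Originally the project takes 16 days.
With Z inserted, J5 now waits for max(J4, J3, J2, Z).
New critical path: J2→J4→J5 = 7+6+3 = 16 ⇒ 16 days.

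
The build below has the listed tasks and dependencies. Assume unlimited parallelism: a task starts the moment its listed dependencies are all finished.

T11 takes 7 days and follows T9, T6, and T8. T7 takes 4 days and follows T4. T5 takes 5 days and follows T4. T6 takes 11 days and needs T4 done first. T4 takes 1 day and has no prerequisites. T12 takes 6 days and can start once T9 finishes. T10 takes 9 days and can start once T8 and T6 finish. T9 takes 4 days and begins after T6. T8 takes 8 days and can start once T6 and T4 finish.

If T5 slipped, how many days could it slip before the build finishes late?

The longest chain is T4→T6→T8→T10 = 1+11+8+9 = 29; overall finish 29 days.
The longest chain containing T5 totals 6 days.
So T5 can slip 29 − 6 = 23 days.

23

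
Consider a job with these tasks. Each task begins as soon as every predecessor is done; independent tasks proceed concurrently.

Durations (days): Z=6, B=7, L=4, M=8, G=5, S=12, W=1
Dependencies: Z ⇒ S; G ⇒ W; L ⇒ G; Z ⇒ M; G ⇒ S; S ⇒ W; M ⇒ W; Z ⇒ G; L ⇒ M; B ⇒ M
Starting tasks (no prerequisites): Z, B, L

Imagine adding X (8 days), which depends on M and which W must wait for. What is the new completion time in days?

Originally the job takes 24 days.
With X inserted, W now waits for max(S, G, M, X).
New critical path: Z→G→S→W = 6+5+12+1 = 24 ⇒ 24 days.

24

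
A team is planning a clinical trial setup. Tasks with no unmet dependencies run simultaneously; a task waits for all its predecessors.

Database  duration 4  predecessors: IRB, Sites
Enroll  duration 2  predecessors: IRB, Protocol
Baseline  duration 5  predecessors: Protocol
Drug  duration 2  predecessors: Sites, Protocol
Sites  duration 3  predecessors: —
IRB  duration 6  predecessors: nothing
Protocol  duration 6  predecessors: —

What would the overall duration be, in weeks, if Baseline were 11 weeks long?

17

Actual critical path: Protocol→Baseline = 6+5 = 11 ⇒ 11 weeks.
Baseline lies on that path, so at 11 weeks the path becomes 17 weeks.
The critical path is still Protocol→Baseline; finish is now 17 weeks.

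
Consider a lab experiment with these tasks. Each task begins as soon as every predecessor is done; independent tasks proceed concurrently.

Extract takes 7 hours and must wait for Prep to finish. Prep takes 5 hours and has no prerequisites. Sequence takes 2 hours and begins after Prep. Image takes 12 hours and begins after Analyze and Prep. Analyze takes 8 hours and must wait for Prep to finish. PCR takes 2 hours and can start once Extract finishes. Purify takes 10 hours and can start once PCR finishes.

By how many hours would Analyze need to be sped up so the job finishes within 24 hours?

1

Current finish: 25 hours; target: 24.
Analyze is on every critical path, so each hour cut from Analyze cuts the finish by one (this holds down to a finish of 24).
Need 25 − 24 = 1 hour off Analyze → Analyze becomes 7 hours, finish becomes 24.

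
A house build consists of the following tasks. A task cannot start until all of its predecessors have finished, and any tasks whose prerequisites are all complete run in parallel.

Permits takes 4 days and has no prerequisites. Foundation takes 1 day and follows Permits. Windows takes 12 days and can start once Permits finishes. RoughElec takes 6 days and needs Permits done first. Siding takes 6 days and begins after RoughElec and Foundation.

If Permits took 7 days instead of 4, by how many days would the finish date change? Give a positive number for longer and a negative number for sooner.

As given, the longest chain is Permits→Windows = 4+12 = 16, so the finish is 16 days.
Permits lies on that path, so at 7 days the path becomes 19 days.
The critical path is still Permits→Windows; finish is now 19 days.
Change in finish: 19 − 16 = +3 days.

3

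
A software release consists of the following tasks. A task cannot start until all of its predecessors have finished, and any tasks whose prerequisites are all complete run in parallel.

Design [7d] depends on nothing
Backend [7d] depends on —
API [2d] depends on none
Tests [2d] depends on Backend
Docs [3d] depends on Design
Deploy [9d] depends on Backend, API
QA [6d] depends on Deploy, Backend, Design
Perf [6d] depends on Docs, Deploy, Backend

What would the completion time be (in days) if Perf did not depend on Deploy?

With the dependency in place, Backend→Deploy→QA = 7+9+6 = 22 sets the finish at 22 days.
Without Deploy→Perf, Perf's earliest start moves from 16 to 10.
After: Backend→Deploy→QA = 7+9+6 = 22 → 22 days.

22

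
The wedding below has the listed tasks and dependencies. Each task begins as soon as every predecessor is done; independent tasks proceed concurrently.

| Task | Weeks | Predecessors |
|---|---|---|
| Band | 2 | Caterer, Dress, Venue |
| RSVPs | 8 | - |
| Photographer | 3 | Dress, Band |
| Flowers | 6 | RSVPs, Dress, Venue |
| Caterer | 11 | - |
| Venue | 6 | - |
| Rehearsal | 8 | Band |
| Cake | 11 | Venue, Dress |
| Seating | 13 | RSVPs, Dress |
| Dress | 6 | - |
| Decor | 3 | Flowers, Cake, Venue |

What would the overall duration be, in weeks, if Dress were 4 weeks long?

As given, the longest chain is Caterer→Band→Rehearsal = 11+2+8 = 21, so the finish is 21 weeks.
Dress is off the critical path — its longest chain is 20 weeks, giving 1 of slack.
The critical path is still Caterer→Band→Rehearsal; finish is now 21 weeks.

21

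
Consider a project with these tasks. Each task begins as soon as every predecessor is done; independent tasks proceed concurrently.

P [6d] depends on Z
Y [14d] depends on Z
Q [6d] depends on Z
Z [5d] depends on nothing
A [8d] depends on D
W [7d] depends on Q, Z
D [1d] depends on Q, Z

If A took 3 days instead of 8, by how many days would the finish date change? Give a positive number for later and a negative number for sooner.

Critical path before the change: Z→Q→D→A = 5+6+1+8 = 20 giving 20 days.
A lies on that path, so at 3 days the path becomes 15 days.
Now Z→Y = 5+14 = 19 is longest, so the finish becomes 19 days.
Change in finish: 19 − 20 = -1 days.

-1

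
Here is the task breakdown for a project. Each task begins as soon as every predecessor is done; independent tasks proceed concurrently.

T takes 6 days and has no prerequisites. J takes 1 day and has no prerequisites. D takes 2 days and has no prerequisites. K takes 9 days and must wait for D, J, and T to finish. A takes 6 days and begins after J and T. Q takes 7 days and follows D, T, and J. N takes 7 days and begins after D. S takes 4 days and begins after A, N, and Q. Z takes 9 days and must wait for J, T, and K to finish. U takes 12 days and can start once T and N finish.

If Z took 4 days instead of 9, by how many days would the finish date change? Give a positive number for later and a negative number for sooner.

-3

Critical path before the change: T→K→Z = 6+9+9 = 24 giving 24 days.
Z is on the critical path; changing it to 4 makes that path 19 days.
Now D→N→U = 2+7+12 = 21 is longest, so the finish becomes 21 days.
Change in finish: 21 − 24 = -3 days.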